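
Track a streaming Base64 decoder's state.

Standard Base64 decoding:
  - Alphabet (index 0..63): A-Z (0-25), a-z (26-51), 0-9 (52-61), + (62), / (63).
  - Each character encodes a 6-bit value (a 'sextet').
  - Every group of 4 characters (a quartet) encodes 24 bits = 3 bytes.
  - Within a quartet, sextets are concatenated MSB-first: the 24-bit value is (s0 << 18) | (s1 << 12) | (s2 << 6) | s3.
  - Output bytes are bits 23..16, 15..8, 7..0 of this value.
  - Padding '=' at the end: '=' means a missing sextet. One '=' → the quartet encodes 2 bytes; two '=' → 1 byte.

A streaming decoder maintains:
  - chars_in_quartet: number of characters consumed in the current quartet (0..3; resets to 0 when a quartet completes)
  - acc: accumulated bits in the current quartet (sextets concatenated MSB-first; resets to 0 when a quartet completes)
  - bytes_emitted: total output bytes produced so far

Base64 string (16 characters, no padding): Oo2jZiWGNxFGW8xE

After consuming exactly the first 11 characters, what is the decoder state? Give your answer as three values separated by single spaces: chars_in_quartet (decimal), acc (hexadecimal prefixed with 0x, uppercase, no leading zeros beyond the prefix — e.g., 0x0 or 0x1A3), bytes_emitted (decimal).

Answer: 3 0xDC45 6

Derivation:
After char 0 ('O'=14): chars_in_quartet=1 acc=0xE bytes_emitted=0
After char 1 ('o'=40): chars_in_quartet=2 acc=0x3A8 bytes_emitted=0
After char 2 ('2'=54): chars_in_quartet=3 acc=0xEA36 bytes_emitted=0
After char 3 ('j'=35): chars_in_quartet=4 acc=0x3A8DA3 -> emit 3A 8D A3, reset; bytes_emitted=3
After char 4 ('Z'=25): chars_in_quartet=1 acc=0x19 bytes_emitted=3
After char 5 ('i'=34): chars_in_quartet=2 acc=0x662 bytes_emitted=3
After char 6 ('W'=22): chars_in_quartet=3 acc=0x19896 bytes_emitted=3
After char 7 ('G'=6): chars_in_quartet=4 acc=0x662586 -> emit 66 25 86, reset; bytes_emitted=6
After char 8 ('N'=13): chars_in_quartet=1 acc=0xD bytes_emitted=6
After char 9 ('x'=49): chars_in_quartet=2 acc=0x371 bytes_emitted=6
After char 10 ('F'=5): chars_in_quartet=3 acc=0xDC45 bytes_emitted=6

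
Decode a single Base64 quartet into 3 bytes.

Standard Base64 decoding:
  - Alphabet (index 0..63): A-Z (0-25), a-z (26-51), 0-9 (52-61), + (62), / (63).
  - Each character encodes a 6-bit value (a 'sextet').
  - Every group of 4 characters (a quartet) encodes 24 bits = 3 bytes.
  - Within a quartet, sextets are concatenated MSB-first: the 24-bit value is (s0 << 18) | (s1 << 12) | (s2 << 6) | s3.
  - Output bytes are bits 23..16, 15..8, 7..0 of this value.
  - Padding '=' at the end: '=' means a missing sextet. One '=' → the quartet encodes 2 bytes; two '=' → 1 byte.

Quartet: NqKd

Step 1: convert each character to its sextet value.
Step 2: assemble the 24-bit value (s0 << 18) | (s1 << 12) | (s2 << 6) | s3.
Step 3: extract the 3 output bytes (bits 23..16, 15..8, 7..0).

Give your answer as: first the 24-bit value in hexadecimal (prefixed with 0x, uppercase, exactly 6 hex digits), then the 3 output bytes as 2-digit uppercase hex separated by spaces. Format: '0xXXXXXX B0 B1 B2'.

Answer: 0x36A29D 36 A2 9D

Derivation:
Sextets: N=13, q=42, K=10, d=29
24-bit: (13<<18) | (42<<12) | (10<<6) | 29
      = 0x340000 | 0x02A000 | 0x000280 | 0x00001D
      = 0x36A29D
Bytes: (v>>16)&0xFF=36, (v>>8)&0xFF=A2, v&0xFF=9D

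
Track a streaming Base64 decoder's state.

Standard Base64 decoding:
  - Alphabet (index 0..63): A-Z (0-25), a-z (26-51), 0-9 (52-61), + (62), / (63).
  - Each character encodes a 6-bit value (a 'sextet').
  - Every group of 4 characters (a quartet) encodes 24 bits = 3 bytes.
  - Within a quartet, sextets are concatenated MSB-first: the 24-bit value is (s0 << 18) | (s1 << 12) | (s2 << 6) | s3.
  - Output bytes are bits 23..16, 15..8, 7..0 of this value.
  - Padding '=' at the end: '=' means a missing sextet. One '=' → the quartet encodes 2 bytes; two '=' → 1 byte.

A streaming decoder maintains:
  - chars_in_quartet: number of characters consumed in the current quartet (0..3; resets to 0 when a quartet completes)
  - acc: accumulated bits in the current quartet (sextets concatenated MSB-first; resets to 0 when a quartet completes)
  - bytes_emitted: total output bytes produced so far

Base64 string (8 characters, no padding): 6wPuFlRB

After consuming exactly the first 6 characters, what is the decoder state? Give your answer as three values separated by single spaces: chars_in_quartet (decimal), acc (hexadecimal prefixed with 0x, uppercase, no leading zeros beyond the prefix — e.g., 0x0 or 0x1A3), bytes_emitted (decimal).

After char 0 ('6'=58): chars_in_quartet=1 acc=0x3A bytes_emitted=0
After char 1 ('w'=48): chars_in_quartet=2 acc=0xEB0 bytes_emitted=0
After char 2 ('P'=15): chars_in_quartet=3 acc=0x3AC0F bytes_emitted=0
After char 3 ('u'=46): chars_in_quartet=4 acc=0xEB03EE -> emit EB 03 EE, reset; bytes_emitted=3
After char 4 ('F'=5): chars_in_quartet=1 acc=0x5 bytes_emitted=3
After char 5 ('l'=37): chars_in_quartet=2 acc=0x165 bytes_emitted=3

Answer: 2 0x165 3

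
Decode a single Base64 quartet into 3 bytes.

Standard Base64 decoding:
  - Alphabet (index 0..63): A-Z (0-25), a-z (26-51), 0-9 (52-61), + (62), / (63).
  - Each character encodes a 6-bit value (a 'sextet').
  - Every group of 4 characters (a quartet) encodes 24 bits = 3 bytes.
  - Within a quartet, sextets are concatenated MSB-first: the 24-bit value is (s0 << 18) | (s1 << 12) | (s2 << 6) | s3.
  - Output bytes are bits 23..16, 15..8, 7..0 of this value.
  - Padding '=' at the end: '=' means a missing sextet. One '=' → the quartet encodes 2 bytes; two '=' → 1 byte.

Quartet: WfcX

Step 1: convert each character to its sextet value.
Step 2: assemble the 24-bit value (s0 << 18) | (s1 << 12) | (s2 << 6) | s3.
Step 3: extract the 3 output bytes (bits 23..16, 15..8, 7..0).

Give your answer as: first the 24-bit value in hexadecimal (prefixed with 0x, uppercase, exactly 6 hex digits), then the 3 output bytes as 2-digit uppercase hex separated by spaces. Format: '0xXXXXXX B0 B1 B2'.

Answer: 0x59F717 59 F7 17

Derivation:
Sextets: W=22, f=31, c=28, X=23
24-bit: (22<<18) | (31<<12) | (28<<6) | 23
      = 0x580000 | 0x01F000 | 0x000700 | 0x000017
      = 0x59F717
Bytes: (v>>16)&0xFF=59, (v>>8)&0xFF=F7, v&0xFF=17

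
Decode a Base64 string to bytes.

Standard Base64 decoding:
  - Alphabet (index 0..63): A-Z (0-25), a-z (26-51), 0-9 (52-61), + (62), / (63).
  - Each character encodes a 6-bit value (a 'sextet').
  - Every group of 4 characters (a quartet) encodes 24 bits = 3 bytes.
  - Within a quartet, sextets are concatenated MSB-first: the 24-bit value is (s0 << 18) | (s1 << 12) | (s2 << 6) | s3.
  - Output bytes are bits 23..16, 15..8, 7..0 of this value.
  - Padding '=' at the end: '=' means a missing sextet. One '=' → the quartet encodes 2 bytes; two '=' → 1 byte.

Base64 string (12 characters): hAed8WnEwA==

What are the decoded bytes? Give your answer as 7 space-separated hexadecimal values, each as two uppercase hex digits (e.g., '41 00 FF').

After char 0 ('h'=33): chars_in_quartet=1 acc=0x21 bytes_emitted=0
After char 1 ('A'=0): chars_in_quartet=2 acc=0x840 bytes_emitted=0
After char 2 ('e'=30): chars_in_quartet=3 acc=0x2101E bytes_emitted=0
After char 3 ('d'=29): chars_in_quartet=4 acc=0x84079D -> emit 84 07 9D, reset; bytes_emitted=3
After char 4 ('8'=60): chars_in_quartet=1 acc=0x3C bytes_emitted=3
After char 5 ('W'=22): chars_in_quartet=2 acc=0xF16 bytes_emitted=3
After char 6 ('n'=39): chars_in_quartet=3 acc=0x3C5A7 bytes_emitted=3
After char 7 ('E'=4): chars_in_quartet=4 acc=0xF169C4 -> emit F1 69 C4, reset; bytes_emitted=6
After char 8 ('w'=48): chars_in_quartet=1 acc=0x30 bytes_emitted=6
After char 9 ('A'=0): chars_in_quartet=2 acc=0xC00 bytes_emitted=6
Padding '==': partial quartet acc=0xC00 -> emit C0; bytes_emitted=7

Answer: 84 07 9D F1 69 C4 C0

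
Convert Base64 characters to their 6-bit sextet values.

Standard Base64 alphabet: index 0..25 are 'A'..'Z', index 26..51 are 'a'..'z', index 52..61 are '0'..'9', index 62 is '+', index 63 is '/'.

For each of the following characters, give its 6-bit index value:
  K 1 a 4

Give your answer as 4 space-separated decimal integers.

Answer: 10 53 26 56

Derivation:
'K': A..Z range, ord('K') − ord('A') = 10
'1': 0..9 range, 52 + ord('1') − ord('0') = 53
'a': a..z range, 26 + ord('a') − ord('a') = 26
'4': 0..9 range, 52 + ord('4') − ord('0') = 56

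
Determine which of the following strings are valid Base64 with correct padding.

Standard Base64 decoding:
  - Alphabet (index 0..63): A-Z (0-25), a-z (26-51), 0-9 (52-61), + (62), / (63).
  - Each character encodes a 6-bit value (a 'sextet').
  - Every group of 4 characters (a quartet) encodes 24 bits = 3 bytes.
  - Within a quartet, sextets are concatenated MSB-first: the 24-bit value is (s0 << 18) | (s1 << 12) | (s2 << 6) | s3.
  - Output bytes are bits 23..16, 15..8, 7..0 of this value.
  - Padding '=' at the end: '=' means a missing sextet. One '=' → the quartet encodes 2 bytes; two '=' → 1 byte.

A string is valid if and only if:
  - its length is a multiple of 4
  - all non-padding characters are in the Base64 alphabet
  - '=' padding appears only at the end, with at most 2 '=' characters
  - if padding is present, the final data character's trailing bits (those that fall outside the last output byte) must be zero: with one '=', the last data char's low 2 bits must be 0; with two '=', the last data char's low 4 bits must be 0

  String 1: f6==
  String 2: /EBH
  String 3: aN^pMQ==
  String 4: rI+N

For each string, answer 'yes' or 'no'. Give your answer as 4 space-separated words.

String 1: 'f6==' → invalid (bad trailing bits)
String 2: '/EBH' → valid
String 3: 'aN^pMQ==' → invalid (bad char(s): ['^'])
String 4: 'rI+N' → valid

Answer: no yes no yes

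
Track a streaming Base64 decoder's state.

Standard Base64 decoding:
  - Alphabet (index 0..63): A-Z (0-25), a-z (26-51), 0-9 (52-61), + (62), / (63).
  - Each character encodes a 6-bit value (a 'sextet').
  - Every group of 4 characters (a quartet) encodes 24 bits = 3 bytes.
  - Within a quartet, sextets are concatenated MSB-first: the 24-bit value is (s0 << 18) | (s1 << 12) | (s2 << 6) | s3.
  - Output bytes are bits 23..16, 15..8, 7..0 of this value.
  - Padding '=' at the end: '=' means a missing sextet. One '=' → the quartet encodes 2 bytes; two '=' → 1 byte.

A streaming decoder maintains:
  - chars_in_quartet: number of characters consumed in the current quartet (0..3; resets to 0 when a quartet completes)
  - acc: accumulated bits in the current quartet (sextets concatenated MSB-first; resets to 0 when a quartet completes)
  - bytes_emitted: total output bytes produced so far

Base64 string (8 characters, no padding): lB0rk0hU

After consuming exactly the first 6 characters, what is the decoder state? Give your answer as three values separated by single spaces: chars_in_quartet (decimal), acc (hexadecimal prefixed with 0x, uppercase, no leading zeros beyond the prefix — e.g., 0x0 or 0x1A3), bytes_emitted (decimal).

After char 0 ('l'=37): chars_in_quartet=1 acc=0x25 bytes_emitted=0
After char 1 ('B'=1): chars_in_quartet=2 acc=0x941 bytes_emitted=0
After char 2 ('0'=52): chars_in_quartet=3 acc=0x25074 bytes_emitted=0
After char 3 ('r'=43): chars_in_quartet=4 acc=0x941D2B -> emit 94 1D 2B, reset; bytes_emitted=3
After char 4 ('k'=36): chars_in_quartet=1 acc=0x24 bytes_emitted=3
After char 5 ('0'=52): chars_in_quartet=2 acc=0x934 bytes_emitted=3

Answer: 2 0x934 3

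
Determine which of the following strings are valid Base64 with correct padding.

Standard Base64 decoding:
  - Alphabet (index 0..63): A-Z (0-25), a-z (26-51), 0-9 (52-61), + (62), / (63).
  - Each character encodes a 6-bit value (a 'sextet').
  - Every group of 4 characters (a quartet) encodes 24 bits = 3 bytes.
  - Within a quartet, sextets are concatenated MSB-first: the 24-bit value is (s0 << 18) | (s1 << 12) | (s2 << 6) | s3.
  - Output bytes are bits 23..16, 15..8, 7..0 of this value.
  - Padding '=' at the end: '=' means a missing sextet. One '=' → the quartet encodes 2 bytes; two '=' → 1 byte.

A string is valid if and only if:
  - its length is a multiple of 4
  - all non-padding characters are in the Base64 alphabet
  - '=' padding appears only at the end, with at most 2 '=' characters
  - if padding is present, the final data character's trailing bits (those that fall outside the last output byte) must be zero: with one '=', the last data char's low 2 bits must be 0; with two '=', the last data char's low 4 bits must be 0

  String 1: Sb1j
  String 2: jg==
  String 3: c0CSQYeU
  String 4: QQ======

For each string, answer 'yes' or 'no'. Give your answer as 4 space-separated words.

Answer: yes yes yes no

Derivation:
String 1: 'Sb1j' → valid
String 2: 'jg==' → valid
String 3: 'c0CSQYeU' → valid
String 4: 'QQ======' → invalid (6 pad chars (max 2))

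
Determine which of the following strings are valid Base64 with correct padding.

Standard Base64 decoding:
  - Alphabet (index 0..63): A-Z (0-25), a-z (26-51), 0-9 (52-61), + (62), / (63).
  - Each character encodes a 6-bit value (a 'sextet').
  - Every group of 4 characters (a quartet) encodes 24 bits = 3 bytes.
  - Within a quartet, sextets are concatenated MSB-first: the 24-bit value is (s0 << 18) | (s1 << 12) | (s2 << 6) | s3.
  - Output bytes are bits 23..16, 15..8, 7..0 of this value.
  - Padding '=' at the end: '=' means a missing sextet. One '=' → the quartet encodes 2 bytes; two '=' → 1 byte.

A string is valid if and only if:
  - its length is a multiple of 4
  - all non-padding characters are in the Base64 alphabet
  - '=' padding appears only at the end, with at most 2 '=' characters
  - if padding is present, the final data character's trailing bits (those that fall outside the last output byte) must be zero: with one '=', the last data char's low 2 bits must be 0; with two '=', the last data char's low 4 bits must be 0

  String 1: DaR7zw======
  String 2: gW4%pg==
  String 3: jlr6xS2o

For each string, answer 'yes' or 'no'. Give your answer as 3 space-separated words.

String 1: 'DaR7zw======' → invalid (6 pad chars (max 2))
String 2: 'gW4%pg==' → invalid (bad char(s): ['%'])
String 3: 'jlr6xS2o' → valid

Answer: no no yes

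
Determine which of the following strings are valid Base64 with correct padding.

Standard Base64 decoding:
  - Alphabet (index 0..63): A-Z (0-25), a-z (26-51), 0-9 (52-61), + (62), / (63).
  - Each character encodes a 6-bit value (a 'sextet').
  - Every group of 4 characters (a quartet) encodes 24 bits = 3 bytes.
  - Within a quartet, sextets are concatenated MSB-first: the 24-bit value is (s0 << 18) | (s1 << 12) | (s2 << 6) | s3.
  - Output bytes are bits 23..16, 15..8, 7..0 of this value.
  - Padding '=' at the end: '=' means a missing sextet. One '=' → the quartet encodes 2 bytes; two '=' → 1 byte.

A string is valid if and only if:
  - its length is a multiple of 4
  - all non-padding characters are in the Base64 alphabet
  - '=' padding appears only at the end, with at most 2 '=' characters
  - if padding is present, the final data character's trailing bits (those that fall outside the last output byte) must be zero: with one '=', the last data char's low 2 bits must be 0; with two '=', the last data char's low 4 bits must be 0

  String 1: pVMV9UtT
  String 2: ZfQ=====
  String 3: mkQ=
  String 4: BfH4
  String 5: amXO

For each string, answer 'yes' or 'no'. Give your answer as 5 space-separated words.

Answer: yes no yes yes yes

Derivation:
String 1: 'pVMV9UtT' → valid
String 2: 'ZfQ=====' → invalid (5 pad chars (max 2))
String 3: 'mkQ=' → valid
String 4: 'BfH4' → valid
String 5: 'amXO' → valid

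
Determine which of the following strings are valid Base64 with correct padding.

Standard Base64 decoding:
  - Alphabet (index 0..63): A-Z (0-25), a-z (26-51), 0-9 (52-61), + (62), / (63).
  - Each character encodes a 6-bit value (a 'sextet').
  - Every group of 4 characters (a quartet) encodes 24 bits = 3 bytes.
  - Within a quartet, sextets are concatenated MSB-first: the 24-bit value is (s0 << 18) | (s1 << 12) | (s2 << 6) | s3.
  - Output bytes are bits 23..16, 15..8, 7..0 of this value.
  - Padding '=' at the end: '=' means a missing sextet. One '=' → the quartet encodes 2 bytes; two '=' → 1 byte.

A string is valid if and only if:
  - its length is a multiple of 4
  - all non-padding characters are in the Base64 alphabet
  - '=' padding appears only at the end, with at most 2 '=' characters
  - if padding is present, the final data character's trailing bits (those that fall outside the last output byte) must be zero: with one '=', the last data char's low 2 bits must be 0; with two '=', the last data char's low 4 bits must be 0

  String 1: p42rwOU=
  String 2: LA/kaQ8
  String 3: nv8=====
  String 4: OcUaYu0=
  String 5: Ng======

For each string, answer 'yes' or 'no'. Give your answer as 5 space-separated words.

String 1: 'p42rwOU=' → valid
String 2: 'LA/kaQ8' → invalid (len=7 not mult of 4)
String 3: 'nv8=====' → invalid (5 pad chars (max 2))
String 4: 'OcUaYu0=' → valid
String 5: 'Ng======' → invalid (6 pad chars (max 2))

Answer: yes no no yes no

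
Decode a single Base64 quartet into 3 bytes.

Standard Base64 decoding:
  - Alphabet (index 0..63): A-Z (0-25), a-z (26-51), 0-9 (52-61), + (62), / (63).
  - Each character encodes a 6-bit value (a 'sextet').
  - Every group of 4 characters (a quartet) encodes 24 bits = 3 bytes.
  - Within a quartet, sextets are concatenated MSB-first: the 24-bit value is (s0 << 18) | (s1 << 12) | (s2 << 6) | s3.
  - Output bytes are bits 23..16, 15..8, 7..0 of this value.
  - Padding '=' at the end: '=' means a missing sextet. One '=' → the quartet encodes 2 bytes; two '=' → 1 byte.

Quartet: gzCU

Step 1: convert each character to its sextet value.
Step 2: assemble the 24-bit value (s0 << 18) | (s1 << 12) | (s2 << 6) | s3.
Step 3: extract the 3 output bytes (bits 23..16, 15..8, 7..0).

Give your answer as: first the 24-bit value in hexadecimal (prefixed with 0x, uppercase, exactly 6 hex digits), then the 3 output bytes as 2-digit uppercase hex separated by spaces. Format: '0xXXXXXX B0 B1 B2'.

Answer: 0x833094 83 30 94

Derivation:
Sextets: g=32, z=51, C=2, U=20
24-bit: (32<<18) | (51<<12) | (2<<6) | 20
      = 0x800000 | 0x033000 | 0x000080 | 0x000014
      = 0x833094
Bytes: (v>>16)&0xFF=83, (v>>8)&0xFF=30, v&0xFF=94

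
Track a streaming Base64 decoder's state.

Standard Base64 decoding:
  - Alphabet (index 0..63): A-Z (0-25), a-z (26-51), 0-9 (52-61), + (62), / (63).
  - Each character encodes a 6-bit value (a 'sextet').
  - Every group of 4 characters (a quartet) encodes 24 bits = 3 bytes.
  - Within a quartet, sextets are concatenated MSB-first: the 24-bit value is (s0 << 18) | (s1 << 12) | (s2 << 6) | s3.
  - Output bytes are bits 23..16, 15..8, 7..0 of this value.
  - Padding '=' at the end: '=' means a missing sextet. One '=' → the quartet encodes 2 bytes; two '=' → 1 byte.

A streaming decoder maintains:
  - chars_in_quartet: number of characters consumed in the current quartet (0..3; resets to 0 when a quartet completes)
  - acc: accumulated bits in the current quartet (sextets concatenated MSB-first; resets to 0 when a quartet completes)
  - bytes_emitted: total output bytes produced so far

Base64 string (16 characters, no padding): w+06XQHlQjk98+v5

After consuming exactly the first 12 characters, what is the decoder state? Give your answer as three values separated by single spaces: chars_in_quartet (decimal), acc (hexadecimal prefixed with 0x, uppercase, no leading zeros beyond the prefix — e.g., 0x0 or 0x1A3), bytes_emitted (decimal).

Answer: 0 0x0 9

Derivation:
After char 0 ('w'=48): chars_in_quartet=1 acc=0x30 bytes_emitted=0
After char 1 ('+'=62): chars_in_quartet=2 acc=0xC3E bytes_emitted=0
After char 2 ('0'=52): chars_in_quartet=3 acc=0x30FB4 bytes_emitted=0
After char 3 ('6'=58): chars_in_quartet=4 acc=0xC3ED3A -> emit C3 ED 3A, reset; bytes_emitted=3
After char 4 ('X'=23): chars_in_quartet=1 acc=0x17 bytes_emitted=3
After char 5 ('Q'=16): chars_in_quartet=2 acc=0x5D0 bytes_emitted=3
After char 6 ('H'=7): chars_in_quartet=3 acc=0x17407 bytes_emitted=3
After char 7 ('l'=37): chars_in_quartet=4 acc=0x5D01E5 -> emit 5D 01 E5, reset; bytes_emitted=6
After char 8 ('Q'=16): chars_in_quartet=1 acc=0x10 bytes_emitted=6
After char 9 ('j'=35): chars_in_quartet=2 acc=0x423 bytes_emitted=6
After char 10 ('k'=36): chars_in_quartet=3 acc=0x108E4 bytes_emitted=6
After char 11 ('9'=61): chars_in_quartet=4 acc=0x42393D -> emit 42 39 3D, reset; bytes_emitted=9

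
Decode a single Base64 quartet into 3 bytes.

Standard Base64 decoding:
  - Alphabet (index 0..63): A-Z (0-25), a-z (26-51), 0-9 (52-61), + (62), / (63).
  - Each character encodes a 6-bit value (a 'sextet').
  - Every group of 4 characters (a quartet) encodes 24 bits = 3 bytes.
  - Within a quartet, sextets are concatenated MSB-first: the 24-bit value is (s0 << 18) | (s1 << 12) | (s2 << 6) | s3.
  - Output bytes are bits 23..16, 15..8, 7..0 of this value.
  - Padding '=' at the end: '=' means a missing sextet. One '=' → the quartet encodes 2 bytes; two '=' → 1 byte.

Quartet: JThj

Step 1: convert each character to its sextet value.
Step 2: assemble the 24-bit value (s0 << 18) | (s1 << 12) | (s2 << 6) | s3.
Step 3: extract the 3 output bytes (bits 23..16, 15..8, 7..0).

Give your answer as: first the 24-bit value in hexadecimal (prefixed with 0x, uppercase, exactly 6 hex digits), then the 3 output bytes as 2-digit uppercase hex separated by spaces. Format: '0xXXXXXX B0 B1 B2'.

Sextets: J=9, T=19, h=33, j=35
24-bit: (9<<18) | (19<<12) | (33<<6) | 35
      = 0x240000 | 0x013000 | 0x000840 | 0x000023
      = 0x253863
Bytes: (v>>16)&0xFF=25, (v>>8)&0xFF=38, v&0xFF=63

Answer: 0x253863 25 38 63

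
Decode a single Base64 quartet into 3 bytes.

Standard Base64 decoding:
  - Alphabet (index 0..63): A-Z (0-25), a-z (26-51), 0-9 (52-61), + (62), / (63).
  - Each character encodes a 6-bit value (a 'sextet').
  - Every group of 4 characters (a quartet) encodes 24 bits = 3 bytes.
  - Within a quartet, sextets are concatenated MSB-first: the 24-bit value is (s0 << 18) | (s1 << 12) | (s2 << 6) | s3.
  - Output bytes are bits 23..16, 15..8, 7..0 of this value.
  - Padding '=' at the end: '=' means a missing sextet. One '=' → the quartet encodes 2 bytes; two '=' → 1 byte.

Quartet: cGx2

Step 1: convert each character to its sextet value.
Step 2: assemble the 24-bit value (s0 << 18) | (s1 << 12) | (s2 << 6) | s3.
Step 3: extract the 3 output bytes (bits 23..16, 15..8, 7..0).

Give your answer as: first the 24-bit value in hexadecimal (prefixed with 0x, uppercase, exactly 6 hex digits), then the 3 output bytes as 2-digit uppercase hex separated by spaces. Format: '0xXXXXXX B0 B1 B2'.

Answer: 0x706C76 70 6C 76

Derivation:
Sextets: c=28, G=6, x=49, 2=54
24-bit: (28<<18) | (6<<12) | (49<<6) | 54
      = 0x700000 | 0x006000 | 0x000C40 | 0x000036
      = 0x706C76
Bytes: (v>>16)&0xFF=70, (v>>8)&0xFF=6C, v&0xFF=76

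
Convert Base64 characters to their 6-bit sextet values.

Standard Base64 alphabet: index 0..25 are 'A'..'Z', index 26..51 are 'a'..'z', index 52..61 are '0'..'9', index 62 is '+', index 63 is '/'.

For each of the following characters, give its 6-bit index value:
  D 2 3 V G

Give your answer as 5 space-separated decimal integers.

Answer: 3 54 55 21 6

Derivation:
'D': A..Z range, ord('D') − ord('A') = 3
'2': 0..9 range, 52 + ord('2') − ord('0') = 54
'3': 0..9 range, 52 + ord('3') − ord('0') = 55
'V': A..Z range, ord('V') − ord('A') = 21
'G': A..Z range, ord('G') − ord('A') = 6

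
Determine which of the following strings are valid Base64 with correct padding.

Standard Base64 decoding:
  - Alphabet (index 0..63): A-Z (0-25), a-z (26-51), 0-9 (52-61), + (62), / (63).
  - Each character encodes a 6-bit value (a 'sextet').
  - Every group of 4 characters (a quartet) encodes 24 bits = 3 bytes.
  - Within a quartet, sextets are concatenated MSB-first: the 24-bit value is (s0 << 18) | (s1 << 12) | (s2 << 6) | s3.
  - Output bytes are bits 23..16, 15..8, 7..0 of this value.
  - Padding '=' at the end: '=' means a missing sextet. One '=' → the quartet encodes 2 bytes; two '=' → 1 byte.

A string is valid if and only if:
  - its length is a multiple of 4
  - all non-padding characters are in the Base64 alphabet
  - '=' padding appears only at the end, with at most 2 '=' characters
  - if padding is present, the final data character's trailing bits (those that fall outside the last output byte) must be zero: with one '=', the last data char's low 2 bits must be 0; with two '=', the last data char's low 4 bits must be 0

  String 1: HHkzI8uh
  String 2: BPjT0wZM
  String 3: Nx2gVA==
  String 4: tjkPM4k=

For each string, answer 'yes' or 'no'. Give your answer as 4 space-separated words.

String 1: 'HHkzI8uh' → valid
String 2: 'BPjT0wZM' → valid
String 3: 'Nx2gVA==' → valid
String 4: 'tjkPM4k=' → valid

Answer: yes yes yes yes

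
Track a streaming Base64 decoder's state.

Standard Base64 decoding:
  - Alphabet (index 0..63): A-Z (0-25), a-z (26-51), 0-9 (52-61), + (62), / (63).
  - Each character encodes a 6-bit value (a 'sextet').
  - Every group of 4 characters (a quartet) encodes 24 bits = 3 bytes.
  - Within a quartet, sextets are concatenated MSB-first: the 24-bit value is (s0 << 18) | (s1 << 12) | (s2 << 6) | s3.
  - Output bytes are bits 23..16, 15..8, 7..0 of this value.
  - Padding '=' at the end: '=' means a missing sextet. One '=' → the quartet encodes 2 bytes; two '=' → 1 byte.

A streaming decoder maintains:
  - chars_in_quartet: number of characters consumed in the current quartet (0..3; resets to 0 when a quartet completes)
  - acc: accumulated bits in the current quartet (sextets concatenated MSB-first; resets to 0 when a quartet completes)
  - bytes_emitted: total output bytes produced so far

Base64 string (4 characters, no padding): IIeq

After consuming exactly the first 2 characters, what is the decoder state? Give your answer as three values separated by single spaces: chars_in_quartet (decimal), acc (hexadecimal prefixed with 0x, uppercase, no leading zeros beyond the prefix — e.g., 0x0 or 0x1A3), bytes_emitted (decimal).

After char 0 ('I'=8): chars_in_quartet=1 acc=0x8 bytes_emitted=0
After char 1 ('I'=8): chars_in_quartet=2 acc=0x208 bytes_emitted=0

Answer: 2 0x208 0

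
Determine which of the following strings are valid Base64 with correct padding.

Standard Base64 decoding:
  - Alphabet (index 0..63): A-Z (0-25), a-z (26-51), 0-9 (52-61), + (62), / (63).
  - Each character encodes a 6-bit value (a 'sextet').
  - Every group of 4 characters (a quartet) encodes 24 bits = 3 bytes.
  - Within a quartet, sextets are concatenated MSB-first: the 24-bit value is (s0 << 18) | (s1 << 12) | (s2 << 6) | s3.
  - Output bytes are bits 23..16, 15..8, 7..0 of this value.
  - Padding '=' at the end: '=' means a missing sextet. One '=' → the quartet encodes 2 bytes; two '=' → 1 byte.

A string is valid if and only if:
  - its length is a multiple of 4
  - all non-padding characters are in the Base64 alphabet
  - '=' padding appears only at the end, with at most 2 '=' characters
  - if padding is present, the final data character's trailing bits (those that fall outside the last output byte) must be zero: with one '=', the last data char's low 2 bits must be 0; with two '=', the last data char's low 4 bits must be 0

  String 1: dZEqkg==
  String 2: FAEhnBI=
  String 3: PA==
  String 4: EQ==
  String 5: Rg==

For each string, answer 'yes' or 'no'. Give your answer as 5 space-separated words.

String 1: 'dZEqkg==' → valid
String 2: 'FAEhnBI=' → valid
String 3: 'PA==' → valid
String 4: 'EQ==' → valid
String 5: 'Rg==' → valid

Answer: yes yes yes yes yes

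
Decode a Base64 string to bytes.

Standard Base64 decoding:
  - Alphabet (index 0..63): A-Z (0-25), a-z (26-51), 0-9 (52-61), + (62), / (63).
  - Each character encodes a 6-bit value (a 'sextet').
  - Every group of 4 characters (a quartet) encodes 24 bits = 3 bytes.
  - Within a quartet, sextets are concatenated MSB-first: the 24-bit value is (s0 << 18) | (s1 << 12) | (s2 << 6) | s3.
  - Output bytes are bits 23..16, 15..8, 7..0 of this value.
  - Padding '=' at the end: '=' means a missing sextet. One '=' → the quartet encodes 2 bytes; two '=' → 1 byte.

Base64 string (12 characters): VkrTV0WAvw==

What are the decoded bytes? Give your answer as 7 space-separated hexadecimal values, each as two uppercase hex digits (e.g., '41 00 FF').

Answer: 56 4A D3 57 45 80 BF

Derivation:
After char 0 ('V'=21): chars_in_quartet=1 acc=0x15 bytes_emitted=0
After char 1 ('k'=36): chars_in_quartet=2 acc=0x564 bytes_emitted=0
After char 2 ('r'=43): chars_in_quartet=3 acc=0x1592B bytes_emitted=0
After char 3 ('T'=19): chars_in_quartet=4 acc=0x564AD3 -> emit 56 4A D3, reset; bytes_emitted=3
After char 4 ('V'=21): chars_in_quartet=1 acc=0x15 bytes_emitted=3
After char 5 ('0'=52): chars_in_quartet=2 acc=0x574 bytes_emitted=3
After char 6 ('W'=22): chars_in_quartet=3 acc=0x15D16 bytes_emitted=3
After char 7 ('A'=0): chars_in_quartet=4 acc=0x574580 -> emit 57 45 80, reset; bytes_emitted=6
After char 8 ('v'=47): chars_in_quartet=1 acc=0x2F bytes_emitted=6
After char 9 ('w'=48): chars_in_quartet=2 acc=0xBF0 bytes_emitted=6
Padding '==': partial quartet acc=0xBF0 -> emit BF; bytes_emitted=7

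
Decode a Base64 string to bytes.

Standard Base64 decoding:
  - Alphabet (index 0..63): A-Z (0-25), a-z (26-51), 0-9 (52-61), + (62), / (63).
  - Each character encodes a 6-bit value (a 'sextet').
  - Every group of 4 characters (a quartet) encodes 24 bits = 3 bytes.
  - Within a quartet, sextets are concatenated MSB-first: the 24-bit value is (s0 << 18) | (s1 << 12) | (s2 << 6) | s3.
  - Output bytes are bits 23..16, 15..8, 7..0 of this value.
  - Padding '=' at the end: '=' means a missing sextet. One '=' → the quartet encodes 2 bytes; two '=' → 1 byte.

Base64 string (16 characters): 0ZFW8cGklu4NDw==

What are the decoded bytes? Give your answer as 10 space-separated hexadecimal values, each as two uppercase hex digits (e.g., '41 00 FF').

After char 0 ('0'=52): chars_in_quartet=1 acc=0x34 bytes_emitted=0
After char 1 ('Z'=25): chars_in_quartet=2 acc=0xD19 bytes_emitted=0
After char 2 ('F'=5): chars_in_quartet=3 acc=0x34645 bytes_emitted=0
After char 3 ('W'=22): chars_in_quartet=4 acc=0xD19156 -> emit D1 91 56, reset; bytes_emitted=3
After char 4 ('8'=60): chars_in_quartet=1 acc=0x3C bytes_emitted=3
After char 5 ('c'=28): chars_in_quartet=2 acc=0xF1C bytes_emitted=3
After char 6 ('G'=6): chars_in_quartet=3 acc=0x3C706 bytes_emitted=3
After char 7 ('k'=36): chars_in_quartet=4 acc=0xF1C1A4 -> emit F1 C1 A4, reset; bytes_emitted=6
After char 8 ('l'=37): chars_in_quartet=1 acc=0x25 bytes_emitted=6
After char 9 ('u'=46): chars_in_quartet=2 acc=0x96E bytes_emitted=6
After char 10 ('4'=56): chars_in_quartet=3 acc=0x25BB8 bytes_emitted=6
After char 11 ('N'=13): chars_in_quartet=4 acc=0x96EE0D -> emit 96 EE 0D, reset; bytes_emitted=9
After char 12 ('D'=3): chars_in_quartet=1 acc=0x3 bytes_emitted=9
After char 13 ('w'=48): chars_in_quartet=2 acc=0xF0 bytes_emitted=9
Padding '==': partial quartet acc=0xF0 -> emit 0F; bytes_emitted=10

Answer: D1 91 56 F1 C1 A4 96 EE 0D 0F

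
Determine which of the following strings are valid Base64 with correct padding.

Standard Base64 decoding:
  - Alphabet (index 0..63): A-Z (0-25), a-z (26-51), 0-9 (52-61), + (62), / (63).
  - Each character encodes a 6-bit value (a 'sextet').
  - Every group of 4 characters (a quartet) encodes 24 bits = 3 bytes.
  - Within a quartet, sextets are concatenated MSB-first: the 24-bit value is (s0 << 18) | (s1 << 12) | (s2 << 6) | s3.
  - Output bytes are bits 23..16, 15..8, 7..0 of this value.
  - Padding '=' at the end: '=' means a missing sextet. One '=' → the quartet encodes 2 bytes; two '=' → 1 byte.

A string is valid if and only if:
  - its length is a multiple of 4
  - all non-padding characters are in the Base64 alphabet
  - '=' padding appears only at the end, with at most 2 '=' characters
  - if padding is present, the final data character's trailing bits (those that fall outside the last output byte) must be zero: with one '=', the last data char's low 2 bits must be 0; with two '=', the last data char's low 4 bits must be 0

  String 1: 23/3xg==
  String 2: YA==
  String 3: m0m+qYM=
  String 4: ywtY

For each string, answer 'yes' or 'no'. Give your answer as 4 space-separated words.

Answer: yes yes yes yes

Derivation:
String 1: '23/3xg==' → valid
String 2: 'YA==' → valid
String 3: 'm0m+qYM=' → valid
String 4: 'ywtY' → valid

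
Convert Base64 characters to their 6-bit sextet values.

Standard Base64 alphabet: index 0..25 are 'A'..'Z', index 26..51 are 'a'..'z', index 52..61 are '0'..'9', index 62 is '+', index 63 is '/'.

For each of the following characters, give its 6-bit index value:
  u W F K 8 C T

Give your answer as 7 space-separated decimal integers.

'u': a..z range, 26 + ord('u') − ord('a') = 46
'W': A..Z range, ord('W') − ord('A') = 22
'F': A..Z range, ord('F') − ord('A') = 5
'K': A..Z range, ord('K') − ord('A') = 10
'8': 0..9 range, 52 + ord('8') − ord('0') = 60
'C': A..Z range, ord('C') − ord('A') = 2
'T': A..Z range, ord('T') − ord('A') = 19

Answer: 46 22 5 10 60 2 19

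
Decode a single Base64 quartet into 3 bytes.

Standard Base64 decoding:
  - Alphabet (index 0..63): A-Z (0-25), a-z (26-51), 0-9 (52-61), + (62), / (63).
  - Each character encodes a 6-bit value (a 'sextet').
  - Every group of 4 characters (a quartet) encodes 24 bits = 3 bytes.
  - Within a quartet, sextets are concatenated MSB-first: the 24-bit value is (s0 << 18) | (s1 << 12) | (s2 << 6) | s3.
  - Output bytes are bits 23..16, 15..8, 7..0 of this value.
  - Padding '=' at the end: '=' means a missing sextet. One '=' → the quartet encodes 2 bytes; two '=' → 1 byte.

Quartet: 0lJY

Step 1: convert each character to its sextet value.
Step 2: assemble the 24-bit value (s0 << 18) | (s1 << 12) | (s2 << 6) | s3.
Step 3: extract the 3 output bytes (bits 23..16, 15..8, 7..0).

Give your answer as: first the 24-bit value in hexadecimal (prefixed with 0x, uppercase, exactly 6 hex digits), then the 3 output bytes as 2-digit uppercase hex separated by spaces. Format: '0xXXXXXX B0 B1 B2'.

Sextets: 0=52, l=37, J=9, Y=24
24-bit: (52<<18) | (37<<12) | (9<<6) | 24
      = 0xD00000 | 0x025000 | 0x000240 | 0x000018
      = 0xD25258
Bytes: (v>>16)&0xFF=D2, (v>>8)&0xFF=52, v&0xFF=58

Answer: 0xD25258 D2 52 58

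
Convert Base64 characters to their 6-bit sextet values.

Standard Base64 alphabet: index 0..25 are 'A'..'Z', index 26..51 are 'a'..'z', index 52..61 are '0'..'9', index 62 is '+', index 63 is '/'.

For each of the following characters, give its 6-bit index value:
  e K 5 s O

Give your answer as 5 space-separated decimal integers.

Answer: 30 10 57 44 14

Derivation:
'e': a..z range, 26 + ord('e') − ord('a') = 30
'K': A..Z range, ord('K') − ord('A') = 10
'5': 0..9 range, 52 + ord('5') − ord('0') = 57
's': a..z range, 26 + ord('s') − ord('a') = 44
'O': A..Z range, ord('O') − ord('A') = 14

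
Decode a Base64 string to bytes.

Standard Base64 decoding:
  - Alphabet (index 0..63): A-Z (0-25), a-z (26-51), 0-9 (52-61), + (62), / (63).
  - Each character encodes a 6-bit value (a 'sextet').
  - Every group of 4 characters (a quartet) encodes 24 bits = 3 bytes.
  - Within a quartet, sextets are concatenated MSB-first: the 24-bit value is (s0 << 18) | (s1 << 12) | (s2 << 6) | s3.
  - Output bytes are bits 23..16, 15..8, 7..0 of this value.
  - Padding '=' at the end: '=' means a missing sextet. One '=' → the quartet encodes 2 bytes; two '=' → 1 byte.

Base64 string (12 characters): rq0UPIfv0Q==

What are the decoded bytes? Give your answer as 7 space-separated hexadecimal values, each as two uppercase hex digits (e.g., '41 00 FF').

After char 0 ('r'=43): chars_in_quartet=1 acc=0x2B bytes_emitted=0
After char 1 ('q'=42): chars_in_quartet=2 acc=0xAEA bytes_emitted=0
After char 2 ('0'=52): chars_in_quartet=3 acc=0x2BAB4 bytes_emitted=0
After char 3 ('U'=20): chars_in_quartet=4 acc=0xAEAD14 -> emit AE AD 14, reset; bytes_emitted=3
After char 4 ('P'=15): chars_in_quartet=1 acc=0xF bytes_emitted=3
After char 5 ('I'=8): chars_in_quartet=2 acc=0x3C8 bytes_emitted=3
After char 6 ('f'=31): chars_in_quartet=3 acc=0xF21F bytes_emitted=3
After char 7 ('v'=47): chars_in_quartet=4 acc=0x3C87EF -> emit 3C 87 EF, reset; bytes_emitted=6
After char 8 ('0'=52): chars_in_quartet=1 acc=0x34 bytes_emitted=6
After char 9 ('Q'=16): chars_in_quartet=2 acc=0xD10 bytes_emitted=6
Padding '==': partial quartet acc=0xD10 -> emit D1; bytes_emitted=7

Answer: AE AD 14 3C 87 EF D1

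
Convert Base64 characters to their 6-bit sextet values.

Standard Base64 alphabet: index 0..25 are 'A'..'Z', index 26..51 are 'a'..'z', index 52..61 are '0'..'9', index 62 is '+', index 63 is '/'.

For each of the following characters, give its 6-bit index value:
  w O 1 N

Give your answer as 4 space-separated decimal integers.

Answer: 48 14 53 13

Derivation:
'w': a..z range, 26 + ord('w') − ord('a') = 48
'O': A..Z range, ord('O') − ord('A') = 14
'1': 0..9 range, 52 + ord('1') − ord('0') = 53
'N': A..Z range, ord('N') − ord('A') = 13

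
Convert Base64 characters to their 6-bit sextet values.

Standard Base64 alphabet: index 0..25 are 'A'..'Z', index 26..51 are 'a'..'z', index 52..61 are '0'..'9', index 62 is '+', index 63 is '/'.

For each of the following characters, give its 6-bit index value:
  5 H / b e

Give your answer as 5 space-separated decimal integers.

Answer: 57 7 63 27 30

Derivation:
'5': 0..9 range, 52 + ord('5') − ord('0') = 57
'H': A..Z range, ord('H') − ord('A') = 7
'/': index 63
'b': a..z range, 26 + ord('b') − ord('a') = 27
'e': a..z range, 26 + ord('e') − ord('a') = 30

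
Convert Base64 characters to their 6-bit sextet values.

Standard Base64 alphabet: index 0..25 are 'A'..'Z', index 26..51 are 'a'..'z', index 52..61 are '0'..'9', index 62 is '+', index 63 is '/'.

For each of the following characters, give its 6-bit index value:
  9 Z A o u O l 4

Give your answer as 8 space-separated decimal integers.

'9': 0..9 range, 52 + ord('9') − ord('0') = 61
'Z': A..Z range, ord('Z') − ord('A') = 25
'A': A..Z range, ord('A') − ord('A') = 0
'o': a..z range, 26 + ord('o') − ord('a') = 40
'u': a..z range, 26 + ord('u') − ord('a') = 46
'O': A..Z range, ord('O') − ord('A') = 14
'l': a..z range, 26 + ord('l') − ord('a') = 37
'4': 0..9 range, 52 + ord('4') − ord('0') = 56

Answer: 61 25 0 40 46 14 37 56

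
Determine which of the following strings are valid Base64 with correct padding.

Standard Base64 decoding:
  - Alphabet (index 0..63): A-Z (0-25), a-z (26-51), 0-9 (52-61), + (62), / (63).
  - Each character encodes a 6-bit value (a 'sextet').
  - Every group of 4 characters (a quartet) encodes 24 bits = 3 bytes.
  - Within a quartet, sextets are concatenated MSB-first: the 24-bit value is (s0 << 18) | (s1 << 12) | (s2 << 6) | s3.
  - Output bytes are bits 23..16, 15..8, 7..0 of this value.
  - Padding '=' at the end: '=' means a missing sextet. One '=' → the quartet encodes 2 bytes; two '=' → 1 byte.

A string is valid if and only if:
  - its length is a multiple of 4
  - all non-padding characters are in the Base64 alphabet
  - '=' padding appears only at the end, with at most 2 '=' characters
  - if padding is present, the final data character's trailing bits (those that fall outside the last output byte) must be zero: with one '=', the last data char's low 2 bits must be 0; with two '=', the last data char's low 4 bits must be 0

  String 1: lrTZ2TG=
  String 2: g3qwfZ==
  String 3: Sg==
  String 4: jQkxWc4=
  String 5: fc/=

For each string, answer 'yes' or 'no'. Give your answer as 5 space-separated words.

Answer: no no yes yes no

Derivation:
String 1: 'lrTZ2TG=' → invalid (bad trailing bits)
String 2: 'g3qwfZ==' → invalid (bad trailing bits)
String 3: 'Sg==' → valid
String 4: 'jQkxWc4=' → valid
String 5: 'fc/=' → invalid (bad trailing bits)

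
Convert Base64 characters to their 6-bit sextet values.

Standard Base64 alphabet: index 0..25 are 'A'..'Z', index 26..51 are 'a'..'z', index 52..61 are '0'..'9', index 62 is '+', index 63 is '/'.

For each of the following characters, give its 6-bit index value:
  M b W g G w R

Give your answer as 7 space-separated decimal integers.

'M': A..Z range, ord('M') − ord('A') = 12
'b': a..z range, 26 + ord('b') − ord('a') = 27
'W': A..Z range, ord('W') − ord('A') = 22
'g': a..z range, 26 + ord('g') − ord('a') = 32
'G': A..Z range, ord('G') − ord('A') = 6
'w': a..z range, 26 + ord('w') − ord('a') = 48
'R': A..Z range, ord('R') − ord('A') = 17

Answer: 12 27 22 32 6 48 17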